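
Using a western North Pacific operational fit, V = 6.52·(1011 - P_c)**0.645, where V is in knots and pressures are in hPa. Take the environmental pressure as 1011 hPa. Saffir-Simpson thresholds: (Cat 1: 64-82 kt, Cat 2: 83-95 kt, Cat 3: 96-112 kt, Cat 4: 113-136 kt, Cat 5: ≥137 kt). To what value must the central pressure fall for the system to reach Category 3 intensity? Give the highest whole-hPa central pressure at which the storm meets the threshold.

946 hPa

Category 3 begins at V = 96 kt.
Required ΔP = (96/6.52)^(1/0.645) = 14.724^1.550 ≈ 64.70 hPa.
P_c ≤ 1011 − 64.70 = 946.30, so the highest integer P_c is 946 hPa.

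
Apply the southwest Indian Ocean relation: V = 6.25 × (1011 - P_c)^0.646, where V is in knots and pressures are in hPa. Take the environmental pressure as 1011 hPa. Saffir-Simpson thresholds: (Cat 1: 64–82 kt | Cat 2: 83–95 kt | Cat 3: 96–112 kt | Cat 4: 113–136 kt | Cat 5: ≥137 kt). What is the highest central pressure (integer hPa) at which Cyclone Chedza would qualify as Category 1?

Category 1 begins at V = 64 kt.
Required ΔP = (64/6.25)^(1/0.646) = 10.240^1.548 ≈ 36.64 hPa.
P_c ≤ 1011 − 36.64 = 974.36, so the highest integer P_c is 974 hPa.

974 hPa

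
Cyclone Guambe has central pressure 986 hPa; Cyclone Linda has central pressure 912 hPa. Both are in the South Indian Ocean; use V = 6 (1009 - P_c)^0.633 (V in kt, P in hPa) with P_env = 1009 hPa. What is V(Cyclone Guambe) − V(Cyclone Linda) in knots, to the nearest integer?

-65 kt

Cyclone Guambe: ΔP = 23; V ≈ 6 × 23^0.633 ≈ 43.66 kt.
Cyclone Linda: ΔP = 97; V ≈ 6 × 97^0.633 ≈ 108.59 kt.
Difference ≈ 43.66 − 108.59 = -64.93 → -65 kt.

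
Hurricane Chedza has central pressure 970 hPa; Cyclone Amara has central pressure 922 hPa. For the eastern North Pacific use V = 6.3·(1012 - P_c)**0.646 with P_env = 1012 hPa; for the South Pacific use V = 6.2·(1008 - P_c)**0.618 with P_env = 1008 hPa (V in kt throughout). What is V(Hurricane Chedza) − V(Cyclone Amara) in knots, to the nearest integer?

-27 kt

Hurricane Chedza: ΔP = 42; V ≈ 6.3 × 42^0.646 ≈ 70.46 kt.
Cyclone Amara: ΔP = 86; V ≈ 6.2 × 86^0.618 ≈ 97.25 kt.
Difference ≈ 70.46 − 97.25 = -26.79 → -27 kt.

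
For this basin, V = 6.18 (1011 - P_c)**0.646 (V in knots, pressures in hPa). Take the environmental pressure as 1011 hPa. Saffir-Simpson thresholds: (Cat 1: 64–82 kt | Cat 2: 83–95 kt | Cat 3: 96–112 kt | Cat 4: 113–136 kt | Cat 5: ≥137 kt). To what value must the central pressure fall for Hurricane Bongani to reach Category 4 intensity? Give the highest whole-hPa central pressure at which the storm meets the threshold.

Category 4 begins at V = 113 kt.
Required ΔP = (113/6.18)^(1/0.646) = 18.285^1.548 ≈ 89.89 hPa.
P_c ≤ 1011 − 89.89 = 921.11, so the highest integer P_c is 921 hPa.

921 hPa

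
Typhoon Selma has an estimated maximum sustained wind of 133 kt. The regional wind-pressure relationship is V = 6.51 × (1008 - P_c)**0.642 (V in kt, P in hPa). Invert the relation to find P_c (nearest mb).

ΔP = (V / 6.51)^(1/0.642) = (133/6.51)^1.558.
133/6.51 = 20.430; 20.430^1.558 ≈ 109.88 mb.
P_c = 1008 − 109.88 = 898.12 ≈ 898 mb.

898 mb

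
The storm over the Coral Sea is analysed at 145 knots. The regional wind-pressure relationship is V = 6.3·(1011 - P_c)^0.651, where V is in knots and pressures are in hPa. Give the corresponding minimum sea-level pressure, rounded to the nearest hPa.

887 hPa

ΔP = (V / 6.3)^(1/0.651) = (145/6.3)^1.536.
145/6.3 = 23.016; 23.016^1.536 ≈ 123.65 hPa.
P_c = 1011 − 123.65 = 887.35 ≈ 887 hPa.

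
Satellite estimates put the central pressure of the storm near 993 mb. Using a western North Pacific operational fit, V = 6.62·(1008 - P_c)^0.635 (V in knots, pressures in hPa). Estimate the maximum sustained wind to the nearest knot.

ΔP = 1008 − 993 = 15 mb.
15^0.635 ≈ 5.582.
V ≈ 6.62 × 5.582 ≈ 37.0 kt.

37 kt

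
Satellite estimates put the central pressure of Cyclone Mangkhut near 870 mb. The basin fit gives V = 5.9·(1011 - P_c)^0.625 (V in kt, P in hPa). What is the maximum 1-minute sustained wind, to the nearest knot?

130 kt

ΔP = 1011 − 870 = 141 mb.
141^0.625 ≈ 22.043.
V ≈ 5.9 × 22.043 ≈ 130.1 kt.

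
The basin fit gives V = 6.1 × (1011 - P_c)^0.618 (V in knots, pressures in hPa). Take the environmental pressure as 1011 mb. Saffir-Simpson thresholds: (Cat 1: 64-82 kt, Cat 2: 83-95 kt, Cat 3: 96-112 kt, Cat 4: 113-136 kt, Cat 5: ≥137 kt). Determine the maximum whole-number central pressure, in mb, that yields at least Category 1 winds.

966 mb

Category 1 begins at V = 64 kt.
Required ΔP = (64/6.1)^(1/0.618) = 10.492^1.618 ≈ 44.86 mb.
P_c ≤ 1011 − 44.86 = 966.14, so the highest integer P_c is 966 mb.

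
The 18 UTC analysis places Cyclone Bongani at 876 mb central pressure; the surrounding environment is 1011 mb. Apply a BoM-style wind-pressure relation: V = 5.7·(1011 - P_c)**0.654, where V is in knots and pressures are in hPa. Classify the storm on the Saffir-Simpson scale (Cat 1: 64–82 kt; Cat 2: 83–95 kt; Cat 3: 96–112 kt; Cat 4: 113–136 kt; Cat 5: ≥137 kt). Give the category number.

ΔP = 1011 − 876 = 135 mb.
V ≈ 5.7 × 135^0.654 = 5.7 × 24.73 ≈ 141 kt.
141 kt falls in the Category 5 band.

5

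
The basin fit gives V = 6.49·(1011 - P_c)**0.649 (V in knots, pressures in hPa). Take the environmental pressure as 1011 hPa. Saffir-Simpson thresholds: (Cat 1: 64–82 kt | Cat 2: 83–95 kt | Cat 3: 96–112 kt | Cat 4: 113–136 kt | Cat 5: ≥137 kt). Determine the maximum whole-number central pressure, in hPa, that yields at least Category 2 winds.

960 hPa

Category 2 begins at V = 83 kt.
Required ΔP = (83/6.49)^(1/0.649) = 12.789^1.541 ≈ 50.75 hPa.
P_c ≤ 1011 − 50.75 = 960.25, so the highest integer P_c is 960 hPa.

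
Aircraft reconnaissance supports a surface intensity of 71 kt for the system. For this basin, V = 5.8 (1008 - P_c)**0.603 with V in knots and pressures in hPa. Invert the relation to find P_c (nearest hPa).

ΔP = (V / 5.8)^(1/0.603) = (71/5.8)^1.658.
71/5.8 = 12.241; 12.241^1.658 ≈ 63.68 hPa.
P_c = 1008 − 63.68 = 944.32 ≈ 944 hPa.

944 hPa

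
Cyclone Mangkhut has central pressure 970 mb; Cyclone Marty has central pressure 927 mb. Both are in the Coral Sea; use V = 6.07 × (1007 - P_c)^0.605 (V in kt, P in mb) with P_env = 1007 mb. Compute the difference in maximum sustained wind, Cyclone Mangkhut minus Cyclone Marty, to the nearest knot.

Cyclone Mangkhut: ΔP = 37; V ≈ 6.07 × 37^0.605 ≈ 53.94 kt.
Cyclone Marty: ΔP = 80; V ≈ 6.07 × 80^0.605 ≈ 86.01 kt.
Difference ≈ 53.94 − 86.01 = -32.07 → -32 kt.

-32 kt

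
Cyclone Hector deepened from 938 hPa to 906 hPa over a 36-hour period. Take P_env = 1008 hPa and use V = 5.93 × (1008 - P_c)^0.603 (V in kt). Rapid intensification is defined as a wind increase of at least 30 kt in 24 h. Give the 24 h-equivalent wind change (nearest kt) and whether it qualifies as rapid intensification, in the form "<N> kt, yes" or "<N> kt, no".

V₁: ΔP = 70, V ≈ 5.93 × 70^0.603 ≈ 76.85 kt.
V₂: ΔP = 102, V ≈ 5.93 × 102^0.603 ≈ 96.44 kt.
ΔV over 36 h = 19.59 kt → 24 h equivalent = 19.59 × 24/36 ≈ 13.06 kt.
13 kt < 30 kt ⇒ not rapid intensification.

13 kt, no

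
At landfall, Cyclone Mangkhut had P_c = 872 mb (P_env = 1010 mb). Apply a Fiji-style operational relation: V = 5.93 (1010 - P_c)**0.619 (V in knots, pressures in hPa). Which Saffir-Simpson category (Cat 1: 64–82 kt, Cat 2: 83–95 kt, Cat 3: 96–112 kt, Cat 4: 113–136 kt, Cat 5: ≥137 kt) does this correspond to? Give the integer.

4

ΔP = 1010 − 872 = 138 mb.
V ≈ 5.93 × 138^0.619 = 5.93 × 21.11 ≈ 125 kt.
125 kt falls in the Category 4 band.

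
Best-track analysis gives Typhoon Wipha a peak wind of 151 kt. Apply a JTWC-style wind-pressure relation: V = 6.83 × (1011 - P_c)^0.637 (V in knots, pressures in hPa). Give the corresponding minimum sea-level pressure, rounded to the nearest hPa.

ΔP = (V / 6.83)^(1/0.637) = (151/6.83)^1.570.
151/6.83 = 22.108; 22.108^1.570 ≈ 129.05 hPa.
P_c = 1011 − 129.05 = 881.95 ≈ 882 hPa.

882 hPa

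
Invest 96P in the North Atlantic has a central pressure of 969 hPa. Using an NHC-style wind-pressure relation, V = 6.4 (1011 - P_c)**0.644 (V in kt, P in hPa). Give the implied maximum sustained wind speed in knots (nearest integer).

ΔP = 1011 − 969 = 42 hPa.
42^0.644 ≈ 11.101.
V ≈ 6.4 × 11.101 ≈ 71.0 kt.

71 kt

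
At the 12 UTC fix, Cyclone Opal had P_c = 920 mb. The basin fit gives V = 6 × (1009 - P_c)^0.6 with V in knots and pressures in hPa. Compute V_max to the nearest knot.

89 kt

ΔP = 1009 − 920 = 89 mb.
89^0.6 ≈ 14.779.
V ≈ 6 × 14.779 ≈ 88.7 kt.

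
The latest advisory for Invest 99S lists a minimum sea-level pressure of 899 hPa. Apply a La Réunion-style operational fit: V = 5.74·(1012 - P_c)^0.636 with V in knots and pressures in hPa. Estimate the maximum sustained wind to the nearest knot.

ΔP = 1012 − 899 = 113 hPa.
113^0.636 ≈ 20.219.
V ≈ 5.74 × 20.219 ≈ 116.1 kt.

116 kt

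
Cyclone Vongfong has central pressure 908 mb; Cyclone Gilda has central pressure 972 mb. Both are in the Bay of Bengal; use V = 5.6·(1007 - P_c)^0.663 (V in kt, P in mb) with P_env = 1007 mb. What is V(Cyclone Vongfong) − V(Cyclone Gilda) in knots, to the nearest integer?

Cyclone Vongfong: ΔP = 99; V ≈ 5.6 × 99^0.663 ≈ 117.84 kt.
Cyclone Gilda: ΔP = 35; V ≈ 5.6 × 35^0.663 ≈ 59.14 kt.
Difference ≈ 117.84 − 59.14 = 58.70 → 59 kt.

59 kt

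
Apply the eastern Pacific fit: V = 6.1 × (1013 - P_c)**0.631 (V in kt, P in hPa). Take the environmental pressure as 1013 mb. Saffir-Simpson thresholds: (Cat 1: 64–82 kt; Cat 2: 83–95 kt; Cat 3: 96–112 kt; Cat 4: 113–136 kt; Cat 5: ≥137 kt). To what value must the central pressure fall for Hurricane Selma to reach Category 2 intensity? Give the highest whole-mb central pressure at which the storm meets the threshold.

950 mb

Category 2 begins at V = 83 kt.
Required ΔP = (83/6.1)^(1/0.631) = 13.607^1.585 ≈ 62.63 mb.
P_c ≤ 1013 − 62.63 = 950.37, so the highest integer P_c is 950 mb.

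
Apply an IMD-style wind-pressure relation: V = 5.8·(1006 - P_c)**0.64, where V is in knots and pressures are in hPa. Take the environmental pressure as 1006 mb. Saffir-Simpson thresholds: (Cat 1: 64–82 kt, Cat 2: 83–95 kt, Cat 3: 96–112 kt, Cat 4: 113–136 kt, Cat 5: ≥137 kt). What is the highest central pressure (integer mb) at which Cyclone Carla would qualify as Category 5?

866 mb

Category 5 begins at V = 137 kt.
Required ΔP = (137/5.8)^(1/0.64) = 23.621^1.562 ≈ 139.88 mb.
P_c ≤ 1006 − 139.88 = 866.12, so the highest integer P_c is 866 mb.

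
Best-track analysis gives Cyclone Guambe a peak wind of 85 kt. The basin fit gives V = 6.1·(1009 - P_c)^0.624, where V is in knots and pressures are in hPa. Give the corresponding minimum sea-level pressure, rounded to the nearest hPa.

941 hPa

ΔP = (V / 6.1)^(1/0.624) = (85/6.1)^1.603.
85/6.1 = 13.934; 13.934^1.603 ≈ 68.15 hPa.
P_c = 1009 − 68.15 = 940.85 ≈ 941 hPa.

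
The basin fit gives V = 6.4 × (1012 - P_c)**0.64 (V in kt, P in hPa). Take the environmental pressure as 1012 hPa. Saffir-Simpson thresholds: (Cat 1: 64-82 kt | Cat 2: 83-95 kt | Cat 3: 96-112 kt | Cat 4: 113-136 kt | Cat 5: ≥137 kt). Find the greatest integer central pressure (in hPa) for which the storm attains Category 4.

Category 4 begins at V = 113 kt.
Required ΔP = (113/6.4)^(1/0.64) = 17.656^1.562 ≈ 88.77 hPa.
P_c ≤ 1012 − 88.77 = 923.23, so the highest integer P_c is 923 hPa.

923 hPa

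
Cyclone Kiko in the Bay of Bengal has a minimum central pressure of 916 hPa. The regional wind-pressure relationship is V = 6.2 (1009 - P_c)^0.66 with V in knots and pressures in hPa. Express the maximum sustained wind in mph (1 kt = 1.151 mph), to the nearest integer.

ΔP = 1009 − 916 = 93 hPa.
V ≈ 6.2 × 93^0.66 = 6.2 × 19.916 ≈ 123.478 kt.
123.478 × 1.151 ≈ 142.12 mph → 142 mph.

142 mph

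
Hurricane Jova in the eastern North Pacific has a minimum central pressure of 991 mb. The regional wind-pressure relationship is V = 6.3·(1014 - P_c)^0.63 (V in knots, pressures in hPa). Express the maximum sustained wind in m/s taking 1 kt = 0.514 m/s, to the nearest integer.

23 m/s

ΔP = 1014 − 991 = 23 mb.
V ≈ 6.3 × 23^0.63 = 6.3 × 7.209 ≈ 45.418 kt.
45.418 × 0.514 ≈ 23.34 m/s → 23 m/s.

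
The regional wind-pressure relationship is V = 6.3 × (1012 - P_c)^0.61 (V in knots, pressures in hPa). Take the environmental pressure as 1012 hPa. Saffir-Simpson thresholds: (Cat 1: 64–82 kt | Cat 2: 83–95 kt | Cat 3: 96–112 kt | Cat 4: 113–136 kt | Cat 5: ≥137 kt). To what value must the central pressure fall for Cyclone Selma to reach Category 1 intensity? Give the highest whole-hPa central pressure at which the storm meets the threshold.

967 hPa

Category 1 begins at V = 64 kt.
Required ΔP = (64/6.3)^(1/0.61) = 10.159^1.639 ≈ 44.73 hPa.
P_c ≤ 1012 − 44.73 = 967.27, so the highest integer P_c is 967 hPa.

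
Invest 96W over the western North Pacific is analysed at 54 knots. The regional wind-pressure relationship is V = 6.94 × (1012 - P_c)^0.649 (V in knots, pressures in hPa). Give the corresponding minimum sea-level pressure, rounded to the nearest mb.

ΔP = (V / 6.94)^(1/0.649) = (54/6.94)^1.541.
54/6.94 = 7.781; 7.781^1.541 ≈ 23.60 mb.
P_c = 1012 − 23.60 = 988.40 ≈ 988 mb.

988 mb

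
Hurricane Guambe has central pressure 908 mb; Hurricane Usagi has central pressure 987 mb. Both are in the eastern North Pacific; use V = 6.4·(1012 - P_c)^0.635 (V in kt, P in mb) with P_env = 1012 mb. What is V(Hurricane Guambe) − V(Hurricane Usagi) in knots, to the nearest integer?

73 kt

Hurricane Guambe: ΔP = 104; V ≈ 6.4 × 104^0.635 ≈ 122.18 kt.
Hurricane Usagi: ΔP = 25; V ≈ 6.4 × 25^0.635 ≈ 49.42 kt.
Difference ≈ 122.18 − 49.42 = 72.76 → 73 kt.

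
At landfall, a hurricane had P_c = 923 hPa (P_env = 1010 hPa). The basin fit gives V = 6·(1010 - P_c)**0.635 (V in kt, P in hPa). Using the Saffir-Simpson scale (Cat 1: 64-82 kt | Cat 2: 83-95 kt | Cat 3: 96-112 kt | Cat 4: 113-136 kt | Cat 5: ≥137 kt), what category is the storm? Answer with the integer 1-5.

3

ΔP = 1010 − 923 = 87 hPa.
V ≈ 6 × 87^0.635 = 6 × 17.04 ≈ 102 kt.
102 kt falls in the Category 3 band.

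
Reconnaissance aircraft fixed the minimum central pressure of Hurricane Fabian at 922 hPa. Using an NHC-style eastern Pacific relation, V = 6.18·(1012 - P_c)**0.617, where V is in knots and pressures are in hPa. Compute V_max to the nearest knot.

99 kt

ΔP = 1012 − 922 = 90 hPa.
90^0.617 ≈ 16.061.
V ≈ 6.18 × 16.061 ≈ 99.3 kt.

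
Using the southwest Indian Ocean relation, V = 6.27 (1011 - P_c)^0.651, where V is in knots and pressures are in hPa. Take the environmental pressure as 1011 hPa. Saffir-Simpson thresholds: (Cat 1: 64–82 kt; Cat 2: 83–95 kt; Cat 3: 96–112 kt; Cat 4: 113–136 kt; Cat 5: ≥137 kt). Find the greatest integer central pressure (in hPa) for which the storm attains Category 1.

975 hPa

Category 1 begins at V = 64 kt.
Required ΔP = (64/6.27)^(1/0.651) = 10.207^1.536 ≈ 35.46 hPa.
P_c ≤ 1011 − 35.46 = 975.54, so the highest integer P_c is 975 hPa.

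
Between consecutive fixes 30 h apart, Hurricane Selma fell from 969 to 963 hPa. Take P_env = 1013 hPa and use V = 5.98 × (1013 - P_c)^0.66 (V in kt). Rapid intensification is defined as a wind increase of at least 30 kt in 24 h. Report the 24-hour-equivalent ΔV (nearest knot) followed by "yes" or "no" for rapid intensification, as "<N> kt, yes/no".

V₁: ΔP = 44, V ≈ 5.98 × 44^0.66 ≈ 72.67 kt.
V₂: ΔP = 50, V ≈ 5.98 × 50^0.66 ≈ 79.07 kt.
ΔV over 30 h = 6.40 kt → 24 h equivalent = 6.40 × 24/30 ≈ 5.12 kt.
5 kt < 30 kt ⇒ not rapid intensification.

5 kt, no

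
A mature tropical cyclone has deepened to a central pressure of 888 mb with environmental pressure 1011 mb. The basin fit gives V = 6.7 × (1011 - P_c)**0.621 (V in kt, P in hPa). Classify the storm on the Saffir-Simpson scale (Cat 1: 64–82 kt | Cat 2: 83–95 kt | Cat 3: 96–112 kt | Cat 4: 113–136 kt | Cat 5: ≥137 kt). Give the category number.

4

ΔP = 1011 − 888 = 123 mb.
V ≈ 6.7 × 123^0.621 = 6.7 × 19.85 ≈ 133 kt.
133 kt falls in the Category 4 band.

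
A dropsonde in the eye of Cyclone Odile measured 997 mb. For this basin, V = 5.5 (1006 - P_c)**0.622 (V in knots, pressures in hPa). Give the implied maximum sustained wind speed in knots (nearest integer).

ΔP = 1006 − 997 = 9 mb.
9^0.622 ≈ 3.922.
V ≈ 5.5 × 3.922 ≈ 21.6 kt.

22 kt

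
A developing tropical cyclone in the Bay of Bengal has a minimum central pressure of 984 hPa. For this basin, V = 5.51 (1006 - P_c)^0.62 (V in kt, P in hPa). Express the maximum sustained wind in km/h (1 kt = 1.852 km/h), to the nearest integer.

69 km/h

ΔP = 1006 − 984 = 22 hPa.
V ≈ 5.51 × 22^0.62 = 5.51 × 6.797 ≈ 37.450 kt.
37.450 × 1.852 ≈ 69.36 km/h → 69 km/h.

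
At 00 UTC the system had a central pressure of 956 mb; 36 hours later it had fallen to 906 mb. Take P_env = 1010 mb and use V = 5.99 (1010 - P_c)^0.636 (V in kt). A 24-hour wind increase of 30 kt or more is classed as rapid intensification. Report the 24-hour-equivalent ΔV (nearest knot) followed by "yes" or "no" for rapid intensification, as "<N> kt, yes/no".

26 kt, no

V₁: ΔP = 54, V ≈ 5.99 × 54^0.636 ≈ 75.72 kt.
V₂: ΔP = 104, V ≈ 5.99 × 104^0.636 ≈ 114.88 kt.
ΔV over 36 h = 39.16 kt → 24 h equivalent = 39.16 × 24/36 ≈ 26.11 kt.
26 kt < 30 kt ⇒ not rapid intensification.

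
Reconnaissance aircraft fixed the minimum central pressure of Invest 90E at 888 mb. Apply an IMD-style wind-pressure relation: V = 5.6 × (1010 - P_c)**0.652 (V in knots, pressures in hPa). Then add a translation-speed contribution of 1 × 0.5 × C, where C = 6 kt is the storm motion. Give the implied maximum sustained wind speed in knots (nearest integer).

ΔP = 1010 − 888 = 122 mb.
122^0.652 ≈ 22.925.
V ≈ 5.6 × 22.925 ≈ 128.4 kt.
Translation term: 1 × 0.5 × 6 = 3 kt.
Corrected V ≈ 131.4 kt → 131 kt.

131 kt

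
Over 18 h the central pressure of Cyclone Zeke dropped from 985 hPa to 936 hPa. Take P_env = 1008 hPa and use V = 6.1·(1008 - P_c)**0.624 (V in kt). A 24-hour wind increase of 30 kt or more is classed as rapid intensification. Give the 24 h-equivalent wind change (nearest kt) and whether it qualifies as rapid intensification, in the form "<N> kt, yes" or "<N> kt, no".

V₁: ΔP = 23, V ≈ 6.1 × 23^0.624 ≈ 43.16 kt.
V₂: ΔP = 72, V ≈ 6.1 × 72^0.624 ≈ 87.96 kt.
ΔV over 18 h = 44.80 kt → 24 h equivalent = 44.80 × 24/18 ≈ 59.73 kt.
60 kt ≥ 30 kt ⇒ rapid intensification.

60 kt, yes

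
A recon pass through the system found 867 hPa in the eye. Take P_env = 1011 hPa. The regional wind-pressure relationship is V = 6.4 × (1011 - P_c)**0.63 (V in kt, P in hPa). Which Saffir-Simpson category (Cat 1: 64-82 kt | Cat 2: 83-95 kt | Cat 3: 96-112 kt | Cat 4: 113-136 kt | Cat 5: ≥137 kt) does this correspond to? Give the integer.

5

ΔP = 1011 − 867 = 144 hPa.
V ≈ 6.4 × 144^0.63 = 6.4 × 22.90 ≈ 147 kt.
147 kt falls in the Category 5 band.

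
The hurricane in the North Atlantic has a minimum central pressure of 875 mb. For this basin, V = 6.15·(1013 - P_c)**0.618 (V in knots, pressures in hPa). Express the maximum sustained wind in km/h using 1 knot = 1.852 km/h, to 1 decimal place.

ΔP = 1013 − 875 = 138 mb.
V ≈ 6.15 × 138^0.618 = 6.15 × 21.011 ≈ 129.217 kt.
129.217 × 1.852 ≈ 239.31 km/h → 239.3 km/h.

239.3 km/h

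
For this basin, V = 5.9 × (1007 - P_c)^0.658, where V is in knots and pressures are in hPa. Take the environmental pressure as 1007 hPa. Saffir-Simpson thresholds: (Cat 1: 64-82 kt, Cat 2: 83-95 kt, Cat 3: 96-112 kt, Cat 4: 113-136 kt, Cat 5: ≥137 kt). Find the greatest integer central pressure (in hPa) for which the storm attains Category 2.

951 hPa

Category 2 begins at V = 83 kt.
Required ΔP = (83/5.9)^(1/0.658) = 14.068^1.520 ≈ 55.59 hPa.
P_c ≤ 1007 − 55.59 = 951.41, so the highest integer P_c is 951 hPa.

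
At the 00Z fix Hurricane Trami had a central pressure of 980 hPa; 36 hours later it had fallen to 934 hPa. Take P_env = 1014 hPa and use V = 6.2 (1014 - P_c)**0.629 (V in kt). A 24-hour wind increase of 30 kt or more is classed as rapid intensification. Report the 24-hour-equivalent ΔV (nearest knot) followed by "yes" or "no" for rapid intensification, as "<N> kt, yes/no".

27 kt, no

V₁: ΔP = 34, V ≈ 6.2 × 34^0.629 ≈ 56.98 kt.
V₂: ΔP = 80, V ≈ 6.2 × 80^0.629 ≈ 97.60 kt.
ΔV over 36 h = 40.62 kt → 24 h equivalent = 40.62 × 24/36 ≈ 27.08 kt.
27 kt < 30 kt ⇒ not rapid intensification.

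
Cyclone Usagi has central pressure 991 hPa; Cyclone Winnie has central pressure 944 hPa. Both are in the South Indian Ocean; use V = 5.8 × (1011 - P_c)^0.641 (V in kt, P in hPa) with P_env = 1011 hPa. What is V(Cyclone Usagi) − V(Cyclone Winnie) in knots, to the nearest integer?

Cyclone Usagi: ΔP = 20; V ≈ 5.8 × 20^0.641 ≈ 39.57 kt.
Cyclone Winnie: ΔP = 67; V ≈ 5.8 × 67^0.641 ≈ 85.89 kt.
Difference ≈ 39.57 − 85.89 = -46.32 → -46 kt.

-46 kt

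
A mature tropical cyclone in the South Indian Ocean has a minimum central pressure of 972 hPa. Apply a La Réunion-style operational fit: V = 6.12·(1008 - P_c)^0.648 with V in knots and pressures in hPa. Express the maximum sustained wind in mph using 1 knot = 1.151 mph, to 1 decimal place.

71.8 mph

ΔP = 1008 − 972 = 36 hPa.
V ≈ 6.12 × 36^0.648 = 6.12 × 10.197 ≈ 62.407 kt.
62.407 × 1.151 ≈ 71.83 mph → 71.8 mph.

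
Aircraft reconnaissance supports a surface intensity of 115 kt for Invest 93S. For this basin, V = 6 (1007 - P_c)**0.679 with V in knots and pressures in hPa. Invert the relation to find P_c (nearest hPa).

930 hPa

ΔP = (V / 6)^(1/0.679) = (115/6)^1.473.
115/6 = 19.167; 19.167^1.473 ≈ 77.42 hPa.
P_c = 1007 − 77.42 = 929.58 ≈ 930 hPa.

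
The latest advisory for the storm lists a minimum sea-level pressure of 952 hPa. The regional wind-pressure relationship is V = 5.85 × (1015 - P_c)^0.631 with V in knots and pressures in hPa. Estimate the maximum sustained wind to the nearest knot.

ΔP = 1015 − 952 = 63 hPa.
63^0.631 ≈ 13.658.
V ≈ 5.85 × 13.658 ≈ 79.9 kt.

80 kt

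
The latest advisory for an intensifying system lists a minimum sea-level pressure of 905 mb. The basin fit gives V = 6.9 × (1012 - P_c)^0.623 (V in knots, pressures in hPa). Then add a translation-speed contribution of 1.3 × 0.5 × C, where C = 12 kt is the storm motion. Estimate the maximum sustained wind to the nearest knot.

ΔP = 1012 − 905 = 107 mb.
107^0.623 ≈ 18.378.
V ≈ 6.9 × 18.378 ≈ 126.8 kt.
Translation term: 1.3 × 0.5 × 12 = 7.8 kt.
Corrected V ≈ 134.6 kt → 135 kt.

135 kt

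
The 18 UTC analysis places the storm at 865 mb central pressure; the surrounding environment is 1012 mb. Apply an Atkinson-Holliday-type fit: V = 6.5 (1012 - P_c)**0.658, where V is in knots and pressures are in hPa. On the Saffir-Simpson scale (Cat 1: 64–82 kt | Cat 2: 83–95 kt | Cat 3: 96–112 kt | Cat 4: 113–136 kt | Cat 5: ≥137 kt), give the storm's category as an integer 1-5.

ΔP = 1012 − 865 = 147 mb.
V ≈ 6.5 × 147^0.658 = 6.5 × 26.67 ≈ 173 kt.
173 kt falls in the Category 5 band.

5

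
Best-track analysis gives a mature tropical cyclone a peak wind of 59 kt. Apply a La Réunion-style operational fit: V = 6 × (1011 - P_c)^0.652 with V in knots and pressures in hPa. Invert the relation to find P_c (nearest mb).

ΔP = (V / 6)^(1/0.652) = (59/6)^1.534.
59/6 = 9.833; 9.833^1.534 ≈ 33.31 mb.
P_c = 1011 − 33.31 = 977.69 ≈ 978 mb.

978 mb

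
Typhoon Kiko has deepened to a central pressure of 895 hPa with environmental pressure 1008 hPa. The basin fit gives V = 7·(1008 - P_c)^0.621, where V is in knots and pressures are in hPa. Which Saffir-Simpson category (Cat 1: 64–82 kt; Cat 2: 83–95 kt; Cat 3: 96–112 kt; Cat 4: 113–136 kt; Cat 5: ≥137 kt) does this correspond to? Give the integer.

ΔP = 1008 − 895 = 113 hPa.
V ≈ 7 × 113^0.621 = 7 × 18.83 ≈ 132 kt.
132 kt falls in the Category 4 band.

4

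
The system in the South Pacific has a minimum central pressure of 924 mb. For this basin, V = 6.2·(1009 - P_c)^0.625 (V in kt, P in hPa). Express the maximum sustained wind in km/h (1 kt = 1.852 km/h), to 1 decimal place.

ΔP = 1009 − 924 = 85 mb.
V ≈ 6.2 × 85^0.625 = 6.2 × 16.065 ≈ 99.604 kt.
99.604 × 1.852 ≈ 184.47 km/h → 184.5 km/h.

184.5 km/h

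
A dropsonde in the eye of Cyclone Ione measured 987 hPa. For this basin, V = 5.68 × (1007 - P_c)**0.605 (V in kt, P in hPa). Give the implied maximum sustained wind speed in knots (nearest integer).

35 kt

ΔP = 1007 − 987 = 20 hPa.
20^0.605 ≈ 6.125.
V ≈ 5.68 × 6.125 ≈ 34.8 kt.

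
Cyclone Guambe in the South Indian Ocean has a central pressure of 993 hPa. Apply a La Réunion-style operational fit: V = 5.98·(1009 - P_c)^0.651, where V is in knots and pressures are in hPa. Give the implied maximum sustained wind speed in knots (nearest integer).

36 kt

ΔP = 1009 − 993 = 16 hPa.
16^0.651 ≈ 6.080.
V ≈ 5.98 × 6.080 ≈ 36.4 kt.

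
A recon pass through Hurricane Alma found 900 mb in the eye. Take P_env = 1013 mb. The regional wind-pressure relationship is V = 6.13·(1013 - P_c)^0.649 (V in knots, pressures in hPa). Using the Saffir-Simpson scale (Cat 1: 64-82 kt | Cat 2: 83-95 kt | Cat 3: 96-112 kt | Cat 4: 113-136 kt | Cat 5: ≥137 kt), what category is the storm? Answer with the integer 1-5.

4

ΔP = 1013 − 900 = 113 mb.
V ≈ 6.13 × 113^0.649 = 6.13 × 21.50 ≈ 132 kt.
132 kt falls in the Category 4 band.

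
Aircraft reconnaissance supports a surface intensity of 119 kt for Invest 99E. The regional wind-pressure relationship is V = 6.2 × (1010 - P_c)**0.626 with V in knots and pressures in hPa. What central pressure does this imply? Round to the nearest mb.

ΔP = (V / 6.2)^(1/0.626) = (119/6.2)^1.597.
119/6.2 = 19.194; 19.194^1.597 ≈ 112.14 mb.
P_c = 1010 − 112.14 = 897.86 ≈ 898 mb.

898 mb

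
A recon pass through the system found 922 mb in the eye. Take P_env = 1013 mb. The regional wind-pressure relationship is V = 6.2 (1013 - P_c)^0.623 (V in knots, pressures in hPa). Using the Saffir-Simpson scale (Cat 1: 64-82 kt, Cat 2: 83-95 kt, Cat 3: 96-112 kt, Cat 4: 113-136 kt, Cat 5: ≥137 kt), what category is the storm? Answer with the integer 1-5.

ΔP = 1013 − 922 = 91 mb.
V ≈ 6.2 × 91^0.623 = 6.2 × 16.61 ≈ 103 kt.
103 kt falls in the Category 3 band.

3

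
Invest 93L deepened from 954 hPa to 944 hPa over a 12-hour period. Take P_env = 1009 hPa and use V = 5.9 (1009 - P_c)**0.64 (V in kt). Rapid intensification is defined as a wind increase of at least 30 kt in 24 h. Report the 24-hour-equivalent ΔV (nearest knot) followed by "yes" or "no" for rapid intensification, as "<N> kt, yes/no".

17 kt, no

V₁: ΔP = 55, V ≈ 5.9 × 55^0.64 ≈ 76.68 kt.
V₂: ΔP = 65, V ≈ 5.9 × 65^0.64 ≈ 85.33 kt.
ΔV over 12 h = 8.65 kt → 24 h equivalent = 8.65 × 24/12 ≈ 17.30 kt.
17 kt < 30 kt ⇒ not rapid intensification.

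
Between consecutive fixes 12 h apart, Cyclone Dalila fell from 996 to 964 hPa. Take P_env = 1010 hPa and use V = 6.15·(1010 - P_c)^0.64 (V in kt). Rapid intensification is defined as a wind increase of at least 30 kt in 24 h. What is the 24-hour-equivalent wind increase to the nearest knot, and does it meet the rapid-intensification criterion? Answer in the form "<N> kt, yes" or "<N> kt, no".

76 kt, yes

V₁: ΔP = 14, V ≈ 6.15 × 14^0.64 ≈ 33.30 kt.
V₂: ΔP = 46, V ≈ 6.15 × 46^0.64 ≈ 71.29 kt.
ΔV over 12 h = 37.99 kt → 24 h equivalent = 37.99 × 24/12 ≈ 75.98 kt.
76 kt ≥ 30 kt ⇒ rapid intensification.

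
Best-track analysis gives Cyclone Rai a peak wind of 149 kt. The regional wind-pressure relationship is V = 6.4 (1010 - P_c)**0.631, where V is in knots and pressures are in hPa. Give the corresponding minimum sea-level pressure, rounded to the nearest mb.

ΔP = (V / 6.4)^(1/0.631) = (149/6.4)^1.585.
149/6.4 = 23.281; 23.281^1.585 ≈ 146.69 mb.
P_c = 1010 − 146.69 = 863.31 ≈ 863 mb.

863 mb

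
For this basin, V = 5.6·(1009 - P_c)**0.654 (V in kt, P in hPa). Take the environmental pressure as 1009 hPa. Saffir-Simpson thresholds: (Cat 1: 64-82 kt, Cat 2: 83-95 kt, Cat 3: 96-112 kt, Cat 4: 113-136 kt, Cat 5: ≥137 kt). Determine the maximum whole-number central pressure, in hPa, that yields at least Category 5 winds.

Category 5 begins at V = 137 kt.
Required ΔP = (137/5.6)^(1/0.654) = 24.464^1.529 ≈ 132.78 hPa.
P_c ≤ 1009 − 132.78 = 876.22, so the highest integer P_c is 876 hPa.

876 hPa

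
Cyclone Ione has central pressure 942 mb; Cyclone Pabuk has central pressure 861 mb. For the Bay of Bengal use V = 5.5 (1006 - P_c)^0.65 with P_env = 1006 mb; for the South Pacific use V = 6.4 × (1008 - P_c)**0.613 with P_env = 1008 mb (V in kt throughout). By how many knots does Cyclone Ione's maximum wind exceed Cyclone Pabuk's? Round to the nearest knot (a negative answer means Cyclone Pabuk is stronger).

-54 kt

Cyclone Ione: ΔP = 64; V ≈ 5.5 × 64^0.65 ≈ 82.11 kt.
Cyclone Pabuk: ΔP = 147; V ≈ 6.4 × 147^0.613 ≈ 136.38 kt.
Difference ≈ 82.11 − 136.38 = -54.27 → -54 kt.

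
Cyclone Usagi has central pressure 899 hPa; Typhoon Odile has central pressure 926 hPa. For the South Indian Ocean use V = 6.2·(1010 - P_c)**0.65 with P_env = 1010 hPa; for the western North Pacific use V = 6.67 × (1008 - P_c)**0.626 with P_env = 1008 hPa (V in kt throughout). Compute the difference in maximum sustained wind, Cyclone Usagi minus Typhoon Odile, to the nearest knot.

Cyclone Usagi: ΔP = 111; V ≈ 6.2 × 111^0.65 ≈ 132.39 kt.
Typhoon Odile: ΔP = 82; V ≈ 6.67 × 82^0.626 ≈ 105.24 kt.
Difference ≈ 132.39 − 105.24 = 27.15 → 27 kt.

27 kt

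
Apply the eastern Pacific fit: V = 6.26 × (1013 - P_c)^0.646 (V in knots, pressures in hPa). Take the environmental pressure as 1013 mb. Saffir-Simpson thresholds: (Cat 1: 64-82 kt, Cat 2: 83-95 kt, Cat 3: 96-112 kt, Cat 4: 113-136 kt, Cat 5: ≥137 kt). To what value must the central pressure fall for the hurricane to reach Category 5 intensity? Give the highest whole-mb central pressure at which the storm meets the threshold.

894 mb

Category 5 begins at V = 137 kt.
Required ΔP = (137/6.26)^(1/0.646) = 21.885^1.548 ≈ 118.72 mb.
P_c ≤ 1013 − 118.72 = 894.28, so the highest integer P_c is 894 mb.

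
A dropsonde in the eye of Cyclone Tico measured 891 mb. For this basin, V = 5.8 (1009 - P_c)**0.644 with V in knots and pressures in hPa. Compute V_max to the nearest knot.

ΔP = 1009 − 891 = 118 mb.
118^0.644 ≈ 21.592.
V ≈ 5.8 × 21.592 ≈ 125.2 kt.

125 kt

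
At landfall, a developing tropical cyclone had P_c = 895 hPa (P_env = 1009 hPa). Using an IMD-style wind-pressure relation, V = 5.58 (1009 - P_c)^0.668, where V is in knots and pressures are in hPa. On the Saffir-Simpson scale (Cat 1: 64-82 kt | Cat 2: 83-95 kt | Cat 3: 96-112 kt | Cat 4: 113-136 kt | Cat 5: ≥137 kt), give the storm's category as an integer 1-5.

ΔP = 1009 − 895 = 114 hPa.
V ≈ 5.58 × 114^0.668 = 5.58 × 23.66 ≈ 132 kt.
132 kt falls in the Category 4 band.

4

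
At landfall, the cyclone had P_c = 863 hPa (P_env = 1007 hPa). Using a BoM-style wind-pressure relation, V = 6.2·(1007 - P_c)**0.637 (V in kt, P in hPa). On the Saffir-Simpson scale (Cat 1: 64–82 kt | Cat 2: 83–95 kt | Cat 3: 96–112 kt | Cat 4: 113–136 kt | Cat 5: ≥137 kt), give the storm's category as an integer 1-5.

ΔP = 1007 − 863 = 144 hPa.
V ≈ 6.2 × 144^0.637 = 6.2 × 23.71 ≈ 147 kt.
147 kt falls in the Category 5 band.

5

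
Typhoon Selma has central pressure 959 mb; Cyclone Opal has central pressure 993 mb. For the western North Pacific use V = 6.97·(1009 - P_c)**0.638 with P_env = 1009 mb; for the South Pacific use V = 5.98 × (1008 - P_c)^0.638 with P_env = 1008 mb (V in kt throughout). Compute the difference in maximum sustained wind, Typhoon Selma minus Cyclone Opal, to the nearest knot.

Typhoon Selma: ΔP = 50; V ≈ 6.97 × 50^0.638 ≈ 84.56 kt.
Cyclone Opal: ΔP = 15; V ≈ 5.98 × 15^0.638 ≈ 33.65 kt.
Difference ≈ 84.56 − 33.65 = 50.91 → 51 kt.

51 kt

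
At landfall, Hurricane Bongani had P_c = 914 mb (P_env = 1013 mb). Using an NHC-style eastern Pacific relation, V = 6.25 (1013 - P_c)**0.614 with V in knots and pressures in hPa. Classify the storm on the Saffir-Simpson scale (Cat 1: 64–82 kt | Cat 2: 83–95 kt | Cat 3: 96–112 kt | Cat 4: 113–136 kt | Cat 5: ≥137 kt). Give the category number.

ΔP = 1013 − 914 = 99 mb.
V ≈ 6.25 × 99^0.614 = 6.25 × 16.80 ≈ 105 kt.
105 kt falls in the Category 3 band.

3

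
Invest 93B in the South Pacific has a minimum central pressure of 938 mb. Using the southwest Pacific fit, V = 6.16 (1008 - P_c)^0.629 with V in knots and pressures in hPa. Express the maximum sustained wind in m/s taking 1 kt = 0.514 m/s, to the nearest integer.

46 m/s

ΔP = 1008 − 938 = 70 mb.
V ≈ 6.16 × 70^0.629 = 6.16 × 14.473 ≈ 89.155 kt.
89.155 × 0.514 ≈ 45.83 m/s → 46 m/s.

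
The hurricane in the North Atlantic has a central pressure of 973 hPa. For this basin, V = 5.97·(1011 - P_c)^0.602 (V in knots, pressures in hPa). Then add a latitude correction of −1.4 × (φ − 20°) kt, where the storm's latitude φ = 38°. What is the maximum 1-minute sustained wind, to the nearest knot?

28 kt

ΔP = 1011 − 973 = 38 hPa.
38^0.602 ≈ 8.934.
V ≈ 5.97 × 8.934 ≈ 53.3 kt.
Latitude correction: −1.4 × (38 − 20) = -25.2 kt.
Corrected V ≈ 28.1 kt → 28 kt.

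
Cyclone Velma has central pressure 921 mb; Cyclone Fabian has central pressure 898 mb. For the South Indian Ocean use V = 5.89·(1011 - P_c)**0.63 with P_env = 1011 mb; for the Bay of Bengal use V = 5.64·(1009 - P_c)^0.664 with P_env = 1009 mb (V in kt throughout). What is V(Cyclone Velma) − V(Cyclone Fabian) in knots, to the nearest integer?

-28 kt

Cyclone Velma: ΔP = 90; V ≈ 5.89 × 90^0.63 ≈ 100.30 kt.
Cyclone Fabian: ΔP = 111; V ≈ 5.64 × 111^0.664 ≈ 128.64 kt.
Difference ≈ 100.30 − 128.64 = -28.34 → -28 kt.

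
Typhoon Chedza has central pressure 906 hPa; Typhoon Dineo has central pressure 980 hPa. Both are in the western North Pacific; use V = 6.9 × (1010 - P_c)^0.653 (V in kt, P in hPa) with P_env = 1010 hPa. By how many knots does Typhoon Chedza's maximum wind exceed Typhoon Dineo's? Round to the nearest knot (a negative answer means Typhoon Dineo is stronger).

80 kt

Typhoon Chedza: ΔP = 104; V ≈ 6.9 × 104^0.653 ≈ 143.21 kt.
Typhoon Dineo: ΔP = 30; V ≈ 6.9 × 30^0.653 ≈ 63.59 kt.
Difference ≈ 143.21 − 63.59 = 79.62 → 80 kt.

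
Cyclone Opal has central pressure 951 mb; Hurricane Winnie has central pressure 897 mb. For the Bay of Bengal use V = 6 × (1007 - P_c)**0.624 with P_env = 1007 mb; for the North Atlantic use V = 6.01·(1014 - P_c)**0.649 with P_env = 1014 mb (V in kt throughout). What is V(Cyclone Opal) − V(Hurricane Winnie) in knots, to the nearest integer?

-58 kt

Cyclone Opal: ΔP = 56; V ≈ 6 × 56^0.624 ≈ 73.96 kt.
Hurricane Winnie: ΔP = 117; V ≈ 6.01 × 117^0.649 ≈ 132.17 kt.
Difference ≈ 73.96 − 132.17 = -58.21 → -58 kt.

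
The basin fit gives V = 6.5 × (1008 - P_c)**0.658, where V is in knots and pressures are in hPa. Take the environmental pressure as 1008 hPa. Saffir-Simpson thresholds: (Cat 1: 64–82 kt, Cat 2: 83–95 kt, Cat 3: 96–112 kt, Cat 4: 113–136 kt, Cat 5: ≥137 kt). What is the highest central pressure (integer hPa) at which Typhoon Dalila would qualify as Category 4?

931 hPa

Category 4 begins at V = 113 kt.
Required ΔP = (113/6.5)^(1/0.658) = 17.385^1.520 ≈ 76.69 hPa.
P_c ≤ 1008 − 76.69 = 931.31, so the highest integer P_c is 931 hPa.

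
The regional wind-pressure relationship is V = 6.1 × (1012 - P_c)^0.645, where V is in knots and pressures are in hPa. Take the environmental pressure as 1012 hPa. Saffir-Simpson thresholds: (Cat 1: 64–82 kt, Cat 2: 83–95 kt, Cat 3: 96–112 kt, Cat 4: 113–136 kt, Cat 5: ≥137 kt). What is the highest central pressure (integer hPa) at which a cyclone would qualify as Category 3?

940 hPa

Category 3 begins at V = 96 kt.
Required ΔP = (96/6.1)^(1/0.645) = 15.738^1.550 ≈ 71.73 hPa.
P_c ≤ 1012 − 71.73 = 940.27, so the highest integer P_c is 940 hPa.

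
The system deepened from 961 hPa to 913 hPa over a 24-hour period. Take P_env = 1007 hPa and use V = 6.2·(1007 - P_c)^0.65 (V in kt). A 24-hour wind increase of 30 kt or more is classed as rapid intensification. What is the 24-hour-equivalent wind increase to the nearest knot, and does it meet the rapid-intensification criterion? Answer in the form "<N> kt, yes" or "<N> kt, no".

44 kt, yes

V₁: ΔP = 46, V ≈ 6.2 × 46^0.65 ≈ 74.68 kt.
V₂: ΔP = 94, V ≈ 6.2 × 94^0.65 ≈ 118.83 kt.
ΔV over 24 h = 44.15 kt → 24 h equivalent = 44.15 × 24/24 ≈ 44.15 kt.
44 kt ≥ 30 kt ⇒ rapid intensification.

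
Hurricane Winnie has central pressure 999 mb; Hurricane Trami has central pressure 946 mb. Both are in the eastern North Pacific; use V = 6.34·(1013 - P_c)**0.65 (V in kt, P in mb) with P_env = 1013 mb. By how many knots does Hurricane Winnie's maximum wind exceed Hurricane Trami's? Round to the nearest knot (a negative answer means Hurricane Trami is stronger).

Hurricane Winnie: ΔP = 14; V ≈ 6.34 × 14^0.65 ≈ 35.24 kt.
Hurricane Trami: ΔP = 67; V ≈ 6.34 × 67^0.65 ≈ 97.51 kt.
Difference ≈ 35.24 − 97.51 = -62.27 → -62 kt.

-62 kt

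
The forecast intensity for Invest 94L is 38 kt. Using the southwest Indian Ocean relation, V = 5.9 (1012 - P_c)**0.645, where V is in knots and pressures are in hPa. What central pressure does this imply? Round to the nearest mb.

ΔP = (V / 5.9)^(1/0.645) = (38/5.9)^1.550.
38/5.9 = 6.441; 6.441^1.550 ≈ 17.95 mb.
P_c = 1012 − 17.95 = 994.05 ≈ 994 mb.

994 mb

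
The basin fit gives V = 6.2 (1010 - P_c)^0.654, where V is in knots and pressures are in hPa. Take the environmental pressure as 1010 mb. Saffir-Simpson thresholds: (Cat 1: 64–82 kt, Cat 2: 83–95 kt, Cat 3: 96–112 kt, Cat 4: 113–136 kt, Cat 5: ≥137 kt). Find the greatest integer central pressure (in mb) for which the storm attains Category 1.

Category 1 begins at V = 64 kt.
Required ΔP = (64/6.2)^(1/0.654) = 10.323^1.529 ≈ 35.49 mb.
P_c ≤ 1010 − 35.49 = 974.51, so the highest integer P_c is 974 mb.

974 mb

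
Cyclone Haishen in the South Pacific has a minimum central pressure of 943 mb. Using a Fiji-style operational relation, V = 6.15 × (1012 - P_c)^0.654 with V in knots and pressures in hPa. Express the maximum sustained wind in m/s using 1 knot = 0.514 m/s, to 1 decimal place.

50.4 m/s

ΔP = 1012 − 943 = 69 mb.
V ≈ 6.15 × 69^0.654 = 6.15 × 15.944 ≈ 98.058 kt.
98.058 × 0.514 ≈ 50.40 m/s → 50.4 m/s.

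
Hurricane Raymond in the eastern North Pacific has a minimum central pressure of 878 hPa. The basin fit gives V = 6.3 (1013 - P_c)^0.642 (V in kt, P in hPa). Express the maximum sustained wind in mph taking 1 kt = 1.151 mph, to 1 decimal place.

169.1 mph

ΔP = 1013 − 878 = 135 hPa.
V ≈ 6.3 × 135^0.642 = 6.3 × 23.317 ≈ 146.898 kt.
146.898 × 1.151 ≈ 169.08 mph → 169.1 mph.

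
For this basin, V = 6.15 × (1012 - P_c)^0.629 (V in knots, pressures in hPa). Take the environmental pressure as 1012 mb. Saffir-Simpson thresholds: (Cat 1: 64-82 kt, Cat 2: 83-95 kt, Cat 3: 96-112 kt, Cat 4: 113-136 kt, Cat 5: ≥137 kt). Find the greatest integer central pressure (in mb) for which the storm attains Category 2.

Category 2 begins at V = 83 kt.
Required ΔP = (83/6.15)^(1/0.629) = 13.496^1.590 ≈ 62.64 mb.
P_c ≤ 1012 − 62.64 = 949.36, so the highest integer P_c is 949 mb.

949 mb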